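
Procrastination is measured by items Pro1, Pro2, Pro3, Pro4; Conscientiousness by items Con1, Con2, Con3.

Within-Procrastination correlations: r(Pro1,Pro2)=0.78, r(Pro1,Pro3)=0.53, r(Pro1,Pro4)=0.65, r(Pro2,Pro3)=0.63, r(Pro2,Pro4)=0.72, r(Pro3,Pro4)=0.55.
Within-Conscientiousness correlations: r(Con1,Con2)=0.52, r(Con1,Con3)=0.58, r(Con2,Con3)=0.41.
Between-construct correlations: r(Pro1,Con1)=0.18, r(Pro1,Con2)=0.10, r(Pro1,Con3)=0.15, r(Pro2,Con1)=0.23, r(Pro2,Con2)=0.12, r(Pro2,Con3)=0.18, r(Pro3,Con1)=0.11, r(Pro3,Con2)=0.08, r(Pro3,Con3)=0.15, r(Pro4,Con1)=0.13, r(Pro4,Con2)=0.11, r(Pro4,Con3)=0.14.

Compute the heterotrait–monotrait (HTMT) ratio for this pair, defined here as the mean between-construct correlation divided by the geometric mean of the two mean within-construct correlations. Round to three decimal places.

Mean between = 1.68/12 = 0.1400.
Mean within-Pro = 3.86/6 = 0.6433; mean within-Con = 1.51/3 = 0.5033.
Geometric mean = √(0.6433 × 0.5033) = 0.5690.
HTMT = 0.1400 / 0.5690 = 0.246.

0.246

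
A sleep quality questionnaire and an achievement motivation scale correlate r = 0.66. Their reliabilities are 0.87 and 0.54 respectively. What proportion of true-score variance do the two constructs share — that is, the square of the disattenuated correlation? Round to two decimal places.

0.93

Disattenuated r = 0.66 / √(0.87 × 0.54) = 0.66 / 0.6854 = 0.9629.
Shared true-score variance = 0.9629² = 0.9272 ≈ 0.93.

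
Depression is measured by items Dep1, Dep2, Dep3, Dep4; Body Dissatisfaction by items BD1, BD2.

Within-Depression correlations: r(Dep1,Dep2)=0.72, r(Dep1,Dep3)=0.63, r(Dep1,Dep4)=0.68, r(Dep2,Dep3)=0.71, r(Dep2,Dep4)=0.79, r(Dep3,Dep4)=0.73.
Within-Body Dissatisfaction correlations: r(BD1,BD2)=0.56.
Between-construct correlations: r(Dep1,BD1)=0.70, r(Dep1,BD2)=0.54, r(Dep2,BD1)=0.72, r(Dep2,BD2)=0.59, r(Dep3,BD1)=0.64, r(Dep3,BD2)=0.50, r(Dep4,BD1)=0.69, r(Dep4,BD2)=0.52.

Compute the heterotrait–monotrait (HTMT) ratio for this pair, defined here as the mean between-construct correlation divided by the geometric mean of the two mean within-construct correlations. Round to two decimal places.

0.97

Mean between = 4.90/8 = 0.6125.
Mean within-Dep = 4.26/6 = 0.7100; mean within-BD = 0.56/1 = 0.5600.
Geometric mean = √(0.7100 × 0.5600) = 0.6306.
HTMT = 0.6125 / 0.6306 = 0.97.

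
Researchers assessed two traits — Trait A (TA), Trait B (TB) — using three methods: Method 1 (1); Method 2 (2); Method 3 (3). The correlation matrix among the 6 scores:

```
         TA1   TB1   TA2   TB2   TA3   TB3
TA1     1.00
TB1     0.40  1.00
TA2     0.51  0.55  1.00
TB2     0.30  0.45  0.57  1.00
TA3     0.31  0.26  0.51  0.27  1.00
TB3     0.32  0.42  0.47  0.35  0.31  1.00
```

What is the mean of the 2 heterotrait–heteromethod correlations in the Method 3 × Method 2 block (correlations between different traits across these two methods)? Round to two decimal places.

HTHM values (method 3 × method 2): 0.27, 0.47; mean = 0.74/2 = 0.37.

0.37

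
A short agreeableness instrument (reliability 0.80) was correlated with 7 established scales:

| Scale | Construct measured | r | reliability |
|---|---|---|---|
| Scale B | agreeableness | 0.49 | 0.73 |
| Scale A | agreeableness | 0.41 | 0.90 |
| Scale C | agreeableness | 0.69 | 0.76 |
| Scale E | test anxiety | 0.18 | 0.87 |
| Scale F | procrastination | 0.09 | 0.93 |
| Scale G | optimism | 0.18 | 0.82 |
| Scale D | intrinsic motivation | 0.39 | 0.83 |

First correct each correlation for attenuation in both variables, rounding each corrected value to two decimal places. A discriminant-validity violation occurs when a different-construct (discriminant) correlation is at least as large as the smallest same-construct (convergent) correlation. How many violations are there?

Disattenuated r (r / √(r_scale · r_new)):
  Scale B (conv): 0.49 / √(0.73·0.80) = 0.64
  Scale A (conv): 0.41 / √(0.90·0.80) = 0.48
  Scale C (conv): 0.69 / √(0.76·0.80) = 0.88
  Scale E (disc): 0.18 / √(0.87·0.80) = 0.22
  Scale F (disc): 0.09 / √(0.93·0.80) = 0.10
  Scale G (disc): 0.18 / √(0.82·0.80) = 0.22
  Scale D (disc): 0.39 / √(0.83·0.80) = 0.48
Smallest convergent = 0.48. Discriminant values: 0.22, 0.10, 0.22, 0.48; count ≥ 0.48 → 1.

1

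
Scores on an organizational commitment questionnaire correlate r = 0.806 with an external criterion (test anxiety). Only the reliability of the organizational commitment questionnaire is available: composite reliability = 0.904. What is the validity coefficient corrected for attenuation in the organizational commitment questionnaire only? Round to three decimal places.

0.848

Single correction: r_c = r_obs / √r_xx = 0.806 / √0.904 = 0.806 / 0.9508 ≈ 0.848.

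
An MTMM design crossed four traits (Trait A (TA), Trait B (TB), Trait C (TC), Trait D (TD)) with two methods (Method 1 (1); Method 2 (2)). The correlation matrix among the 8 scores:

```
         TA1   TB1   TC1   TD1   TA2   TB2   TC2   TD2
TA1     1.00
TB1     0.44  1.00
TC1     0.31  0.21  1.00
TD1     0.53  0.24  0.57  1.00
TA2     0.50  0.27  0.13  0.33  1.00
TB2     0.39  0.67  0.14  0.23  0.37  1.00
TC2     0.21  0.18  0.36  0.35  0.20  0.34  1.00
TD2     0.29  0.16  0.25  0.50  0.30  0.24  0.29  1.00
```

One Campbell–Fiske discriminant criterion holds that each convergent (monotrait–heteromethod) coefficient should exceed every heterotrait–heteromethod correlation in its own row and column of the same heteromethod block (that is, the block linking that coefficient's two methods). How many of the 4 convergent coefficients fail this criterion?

Each convergent coefficient versus the relevant comparison correlations:
TA (methods 1·2): 0.50 vs {0.39, 0.27, 0.21, 0.13, 0.29, 0.33} → pass.
TB (methods 1·2): 0.67 vs {0.27, 0.39, 0.18, 0.14, 0.16, 0.23} → pass.
TC (methods 1·2): 0.36 vs {0.13, 0.21, 0.14, 0.18, 0.25, 0.35} → pass.
TD (methods 1·2): 0.50 vs {0.33, 0.29, 0.23, 0.16, 0.35, 0.25} → pass.
0 of 4 fail.

0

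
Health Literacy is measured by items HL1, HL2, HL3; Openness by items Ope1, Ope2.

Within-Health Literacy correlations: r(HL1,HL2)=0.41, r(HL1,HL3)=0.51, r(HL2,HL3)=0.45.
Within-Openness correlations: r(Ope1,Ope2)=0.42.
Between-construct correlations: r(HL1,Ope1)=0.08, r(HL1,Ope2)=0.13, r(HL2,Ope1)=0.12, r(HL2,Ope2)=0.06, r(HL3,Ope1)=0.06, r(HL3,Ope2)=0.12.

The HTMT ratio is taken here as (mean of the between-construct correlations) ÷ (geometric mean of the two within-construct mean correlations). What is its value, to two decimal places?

0.22

Between-construct mean = 0.57/6 = 0.0950.
Mean within-HL = 1.37/3 = 0.4567; mean within-Ope = 0.42/1 = 0.4200.
Geometric mean = √(0.4567 × 0.4200) = 0.4380.
HTMT = 0.0950 / 0.4380 = 0.22.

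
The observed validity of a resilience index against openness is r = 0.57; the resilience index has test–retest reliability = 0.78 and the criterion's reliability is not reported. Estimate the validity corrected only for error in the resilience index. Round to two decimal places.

0.65

Single correction: r_c = r_obs / √r_xx = 0.57 / √0.78 = 0.57 / 0.8832 ≈ 0.65.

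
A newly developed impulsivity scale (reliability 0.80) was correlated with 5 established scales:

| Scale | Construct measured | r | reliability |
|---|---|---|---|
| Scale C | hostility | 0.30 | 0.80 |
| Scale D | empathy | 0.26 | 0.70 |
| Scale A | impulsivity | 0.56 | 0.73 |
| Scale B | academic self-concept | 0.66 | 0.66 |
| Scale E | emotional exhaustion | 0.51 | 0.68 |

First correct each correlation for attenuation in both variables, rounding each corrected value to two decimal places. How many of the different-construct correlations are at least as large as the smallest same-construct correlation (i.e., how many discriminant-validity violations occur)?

Disattenuated r (r / √(r_scale · r_new)):
  Scale C (disc): 0.30 / √(0.80·0.80) = 0.38
  Scale D (disc): 0.26 / √(0.70·0.80) = 0.35
  Scale A (conv): 0.56 / √(0.73·0.80) = 0.73
  Scale B (disc): 0.66 / √(0.66·0.80) = 0.91
  Scale E (disc): 0.51 / √(0.68·0.80) = 0.69
Smallest convergent = 0.73. Discriminant values: 0.38, 0.35, 0.91, 0.69; count ≥ 0.73 → 1.

1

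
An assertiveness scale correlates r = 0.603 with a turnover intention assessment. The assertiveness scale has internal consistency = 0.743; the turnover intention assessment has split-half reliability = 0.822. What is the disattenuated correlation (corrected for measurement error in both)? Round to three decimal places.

0.772

r_true = r_obs / √(r_xx · r_yy) = 0.603 / √(0.743 × 0.822) = 0.603 / √0.610746 = 0.603 / 0.7815 ≈ 0.772.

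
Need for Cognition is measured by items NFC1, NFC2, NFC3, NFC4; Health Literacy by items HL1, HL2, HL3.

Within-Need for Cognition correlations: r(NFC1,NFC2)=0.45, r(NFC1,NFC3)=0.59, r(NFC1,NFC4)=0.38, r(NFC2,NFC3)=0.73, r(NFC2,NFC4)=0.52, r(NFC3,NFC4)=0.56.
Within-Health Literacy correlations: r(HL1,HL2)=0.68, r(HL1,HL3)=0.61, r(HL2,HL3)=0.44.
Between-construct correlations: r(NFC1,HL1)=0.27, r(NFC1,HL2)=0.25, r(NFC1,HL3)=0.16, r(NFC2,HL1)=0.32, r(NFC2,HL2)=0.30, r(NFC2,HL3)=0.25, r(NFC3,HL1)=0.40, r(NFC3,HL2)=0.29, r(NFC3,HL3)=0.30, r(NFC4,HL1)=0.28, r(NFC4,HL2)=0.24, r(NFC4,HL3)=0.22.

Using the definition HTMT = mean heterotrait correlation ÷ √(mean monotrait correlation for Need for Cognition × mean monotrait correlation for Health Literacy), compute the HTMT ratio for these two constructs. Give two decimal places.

Between-construct mean = 3.28/12 = 0.2733.
Mean within-NFC = 3.23/6 = 0.5383; mean within-HL = 1.73/3 = 0.5767.
Geometric mean = √(0.5383 × 0.5767) = 0.5572.
HTMT = 0.2733 / 0.5572 = 0.49.

0.49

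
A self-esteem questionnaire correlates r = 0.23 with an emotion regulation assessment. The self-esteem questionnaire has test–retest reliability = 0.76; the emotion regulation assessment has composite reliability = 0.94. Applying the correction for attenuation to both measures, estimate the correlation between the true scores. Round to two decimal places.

r_true = r_obs / √(r_xx · r_yy) = 0.23 / √(0.76 × 0.94) = 0.23 / √0.7144 = 0.23 / 0.8452 ≈ 0.27.

0.27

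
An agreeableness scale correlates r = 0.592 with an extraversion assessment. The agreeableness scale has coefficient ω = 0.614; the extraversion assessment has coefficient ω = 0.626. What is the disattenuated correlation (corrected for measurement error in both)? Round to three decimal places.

0.955

r_true = r_obs / √(r_xx · r_yy) = 0.592 / √(0.614 × 0.626) = 0.592 / √0.384364 = 0.592 / 0.6200 ≈ 0.955.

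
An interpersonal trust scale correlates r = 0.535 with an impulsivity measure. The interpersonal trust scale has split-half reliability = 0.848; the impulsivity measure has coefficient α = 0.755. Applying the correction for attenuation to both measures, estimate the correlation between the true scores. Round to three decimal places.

0.669

r_true = r_obs / √(r_xx · r_yy) = 0.535 / √(0.848 × 0.755) = 0.535 / √0.640240 = 0.535 / 0.8001 ≈ 0.669.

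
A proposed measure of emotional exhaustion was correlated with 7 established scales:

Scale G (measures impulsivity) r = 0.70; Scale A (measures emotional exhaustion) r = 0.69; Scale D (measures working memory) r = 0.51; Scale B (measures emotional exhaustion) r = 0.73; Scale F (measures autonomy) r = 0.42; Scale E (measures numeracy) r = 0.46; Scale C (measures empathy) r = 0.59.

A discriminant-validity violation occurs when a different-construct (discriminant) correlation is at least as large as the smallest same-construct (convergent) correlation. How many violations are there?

1

Convergent (same construct = emotional exhaustion): Scale A, Scale B.
Smallest convergent = 0.69. Discriminant values: 0.70, 0.51, 0.42, 0.46, 0.59; count ≥ 0.69 → 1.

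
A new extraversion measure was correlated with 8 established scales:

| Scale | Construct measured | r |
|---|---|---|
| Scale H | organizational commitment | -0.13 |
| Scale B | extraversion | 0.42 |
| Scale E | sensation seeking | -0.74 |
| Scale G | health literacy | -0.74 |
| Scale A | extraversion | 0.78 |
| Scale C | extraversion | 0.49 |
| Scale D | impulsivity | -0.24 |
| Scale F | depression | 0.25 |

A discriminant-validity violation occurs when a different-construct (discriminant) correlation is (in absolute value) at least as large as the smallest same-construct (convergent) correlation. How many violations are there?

2

Convergent (same construct = extraversion): Scale B, Scale A, Scale C.
Smallest convergent = 0.42. Discriminant |r|: 0.13, 0.74, 0.74, 0.24, 0.25; count ≥ 0.42 → 2.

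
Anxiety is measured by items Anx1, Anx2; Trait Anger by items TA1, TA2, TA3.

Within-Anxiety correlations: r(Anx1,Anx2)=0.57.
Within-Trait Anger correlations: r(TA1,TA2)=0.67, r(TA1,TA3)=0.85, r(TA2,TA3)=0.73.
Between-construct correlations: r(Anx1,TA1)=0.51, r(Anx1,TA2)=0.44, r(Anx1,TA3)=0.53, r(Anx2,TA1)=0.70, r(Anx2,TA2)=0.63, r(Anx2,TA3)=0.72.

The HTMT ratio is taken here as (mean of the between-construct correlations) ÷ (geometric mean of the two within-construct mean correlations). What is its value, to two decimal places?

0.90

Between-construct mean = 3.53/6 = 0.5883.
Mean within-Anx = 0.57/1 = 0.5700; mean within-TA = 2.25/3 = 0.7500.
Geometric mean = √(0.5700 × 0.7500) = 0.6538.
HTMT = 0.5883 / 0.6538 = 0.90.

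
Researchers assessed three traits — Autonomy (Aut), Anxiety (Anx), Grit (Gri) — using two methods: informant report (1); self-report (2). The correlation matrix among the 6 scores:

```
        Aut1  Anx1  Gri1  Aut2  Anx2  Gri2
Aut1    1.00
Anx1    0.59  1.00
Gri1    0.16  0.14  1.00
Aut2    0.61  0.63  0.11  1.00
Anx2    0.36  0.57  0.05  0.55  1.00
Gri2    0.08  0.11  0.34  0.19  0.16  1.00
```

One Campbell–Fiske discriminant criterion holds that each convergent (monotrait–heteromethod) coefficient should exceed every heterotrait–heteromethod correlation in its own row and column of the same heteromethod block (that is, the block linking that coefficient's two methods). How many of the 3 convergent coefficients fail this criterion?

Each convergent coefficient versus the relevant comparison correlations:
Aut (methods 1·2): 0.61 vs {0.36, 0.63, 0.08, 0.11} → fail.
Anx (methods 1·2): 0.57 vs {0.63, 0.36, 0.11, 0.05} → fail.
Gri (methods 1·2): 0.34 vs {0.11, 0.08, 0.05, 0.11} → pass.
2 of 3 fail.

2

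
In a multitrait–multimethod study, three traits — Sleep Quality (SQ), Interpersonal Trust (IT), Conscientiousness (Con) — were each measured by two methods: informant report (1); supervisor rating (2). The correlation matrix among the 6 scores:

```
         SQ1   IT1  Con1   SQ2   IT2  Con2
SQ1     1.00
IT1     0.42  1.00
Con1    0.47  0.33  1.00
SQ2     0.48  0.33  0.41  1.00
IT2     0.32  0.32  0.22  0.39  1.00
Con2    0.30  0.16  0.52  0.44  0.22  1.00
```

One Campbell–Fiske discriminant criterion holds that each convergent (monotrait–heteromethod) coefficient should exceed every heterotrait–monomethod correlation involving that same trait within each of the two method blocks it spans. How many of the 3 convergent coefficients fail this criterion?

1

Each convergent coefficient versus the relevant comparison correlations:
SQ (methods 1·2): 0.48 vs {0.42, 0.39, 0.47, 0.44} → pass.
IT (methods 1·2): 0.32 vs {0.42, 0.39, 0.33, 0.22} → fail.
Con (methods 1·2): 0.52 vs {0.47, 0.44, 0.33, 0.22} → pass.
1 of 3 fail.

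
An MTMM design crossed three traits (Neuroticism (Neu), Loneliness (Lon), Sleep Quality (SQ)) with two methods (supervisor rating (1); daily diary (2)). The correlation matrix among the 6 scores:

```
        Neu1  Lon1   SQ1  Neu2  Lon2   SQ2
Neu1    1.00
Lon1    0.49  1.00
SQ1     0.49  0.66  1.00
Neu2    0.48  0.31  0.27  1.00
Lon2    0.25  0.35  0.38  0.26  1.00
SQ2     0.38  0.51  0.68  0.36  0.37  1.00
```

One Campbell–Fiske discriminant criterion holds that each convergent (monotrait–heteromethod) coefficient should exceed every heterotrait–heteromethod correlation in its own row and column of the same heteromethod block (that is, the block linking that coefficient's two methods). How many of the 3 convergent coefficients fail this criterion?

Checking each validity diagonal entry against its comparison values:
Neu (methods 1·2): 0.48 vs {0.25, 0.31, 0.38, 0.27} → pass.
Lon (methods 1·2): 0.35 vs {0.31, 0.25, 0.51, 0.38} → fail.
SQ (methods 1·2): 0.68 vs {0.27, 0.38, 0.38, 0.51} → pass.
1 of 3 fail.

1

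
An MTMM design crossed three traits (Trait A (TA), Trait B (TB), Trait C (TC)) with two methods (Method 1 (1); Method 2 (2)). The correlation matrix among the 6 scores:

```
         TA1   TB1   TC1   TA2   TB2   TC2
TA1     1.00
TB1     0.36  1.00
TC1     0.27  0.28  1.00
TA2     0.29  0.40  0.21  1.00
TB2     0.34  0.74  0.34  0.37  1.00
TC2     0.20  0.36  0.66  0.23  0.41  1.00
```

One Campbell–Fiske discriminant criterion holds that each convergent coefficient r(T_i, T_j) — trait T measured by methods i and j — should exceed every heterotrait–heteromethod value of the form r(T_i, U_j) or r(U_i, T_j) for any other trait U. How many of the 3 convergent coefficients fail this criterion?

Each convergent coefficient versus the relevant comparison correlations:
TA (methods 1·2): 0.29 vs {0.34, 0.40, 0.20, 0.21} → fail.
TB (methods 1·2): 0.74 vs {0.40, 0.34, 0.36, 0.34} → pass.
TC (methods 1·2): 0.66 vs {0.21, 0.20, 0.34, 0.36} → pass.
1 of 3 fail.

1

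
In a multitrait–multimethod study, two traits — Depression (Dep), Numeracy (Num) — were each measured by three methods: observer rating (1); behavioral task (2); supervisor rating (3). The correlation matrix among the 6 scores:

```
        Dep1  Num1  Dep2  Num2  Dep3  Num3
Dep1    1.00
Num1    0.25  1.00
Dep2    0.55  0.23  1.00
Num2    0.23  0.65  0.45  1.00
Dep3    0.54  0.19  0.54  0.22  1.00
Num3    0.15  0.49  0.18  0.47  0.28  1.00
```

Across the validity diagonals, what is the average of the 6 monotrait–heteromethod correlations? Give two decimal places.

Convergent values: 0.55, 0.54, 0.54, 0.65, 0.49, 0.47; mean = 3.24/6 = 0.54.

0.54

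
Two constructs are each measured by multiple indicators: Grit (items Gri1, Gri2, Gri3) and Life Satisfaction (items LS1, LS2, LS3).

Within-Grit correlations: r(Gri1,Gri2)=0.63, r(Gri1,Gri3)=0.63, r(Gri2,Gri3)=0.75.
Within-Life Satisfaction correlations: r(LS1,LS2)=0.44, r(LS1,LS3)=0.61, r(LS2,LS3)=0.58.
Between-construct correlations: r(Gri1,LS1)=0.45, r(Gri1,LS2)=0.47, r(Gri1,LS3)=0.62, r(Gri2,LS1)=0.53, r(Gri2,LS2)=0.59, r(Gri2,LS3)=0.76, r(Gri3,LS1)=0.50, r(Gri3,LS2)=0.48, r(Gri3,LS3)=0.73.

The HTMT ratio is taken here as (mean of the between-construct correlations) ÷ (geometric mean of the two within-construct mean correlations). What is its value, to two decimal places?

0.94

Mean between = 5.13/9 = 0.5700.
Mean within-Gri = 2.01/3 = 0.6700; mean within-LS = 1.63/3 = 0.5433.
Geometric mean = √(0.6700 × 0.5433) = 0.6033.
HTMT = 0.5700 / 0.6033 = 0.94.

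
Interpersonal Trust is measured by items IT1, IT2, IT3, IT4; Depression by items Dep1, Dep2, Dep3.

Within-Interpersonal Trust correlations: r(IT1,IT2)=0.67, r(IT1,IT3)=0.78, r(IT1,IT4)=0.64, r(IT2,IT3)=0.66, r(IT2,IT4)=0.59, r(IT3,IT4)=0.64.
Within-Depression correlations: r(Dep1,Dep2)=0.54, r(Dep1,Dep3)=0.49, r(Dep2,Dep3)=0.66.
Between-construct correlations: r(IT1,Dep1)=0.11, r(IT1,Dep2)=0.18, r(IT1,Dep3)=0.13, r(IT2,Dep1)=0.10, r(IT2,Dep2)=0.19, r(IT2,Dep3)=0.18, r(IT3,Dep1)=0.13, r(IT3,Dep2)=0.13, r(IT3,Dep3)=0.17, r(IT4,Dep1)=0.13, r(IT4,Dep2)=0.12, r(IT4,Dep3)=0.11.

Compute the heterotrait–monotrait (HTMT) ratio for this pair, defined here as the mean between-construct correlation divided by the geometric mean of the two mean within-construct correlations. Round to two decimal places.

Mean heterotrait r = 1.68/12 = 0.1400.
Mean within-IT = 3.98/6 = 0.6633; mean within-Dep = 1.69/3 = 0.5633.
Geometric mean = √(0.6633 × 0.5633) = 0.6113.
HTMT = 0.1400 / 0.6113 = 0.23.

0.23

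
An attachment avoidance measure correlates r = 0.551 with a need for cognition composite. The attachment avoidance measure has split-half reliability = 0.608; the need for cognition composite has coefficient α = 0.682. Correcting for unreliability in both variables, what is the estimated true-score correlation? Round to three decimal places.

0.856

r_true = r_obs / √(r_xx · r_yy) = 0.551 / √(0.608 × 0.682) = 0.551 / √0.414656 = 0.551 / 0.6439 ≈ 0.856.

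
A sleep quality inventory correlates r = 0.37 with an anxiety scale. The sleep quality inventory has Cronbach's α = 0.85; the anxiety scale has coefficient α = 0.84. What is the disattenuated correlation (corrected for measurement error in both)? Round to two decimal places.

r_true = r_obs / √(r_xx · r_yy) = 0.37 / √(0.85 × 0.84) = 0.37 / √0.7140 = 0.37 / 0.8450 ≈ 0.44.

0.44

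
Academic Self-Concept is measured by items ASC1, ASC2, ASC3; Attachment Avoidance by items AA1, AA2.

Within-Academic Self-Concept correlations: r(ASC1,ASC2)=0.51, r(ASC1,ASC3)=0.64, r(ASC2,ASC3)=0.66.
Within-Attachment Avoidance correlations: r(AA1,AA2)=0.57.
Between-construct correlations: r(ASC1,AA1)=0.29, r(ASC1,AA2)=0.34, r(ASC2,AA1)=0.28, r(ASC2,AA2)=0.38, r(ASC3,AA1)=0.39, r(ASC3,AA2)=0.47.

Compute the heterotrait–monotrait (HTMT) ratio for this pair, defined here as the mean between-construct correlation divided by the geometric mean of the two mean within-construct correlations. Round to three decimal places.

Mean heterotrait r = 2.15/6 = 0.3583.
Mean within-ASC = 1.81/3 = 0.6033; mean within-AA = 0.57/1 = 0.5700.
Geometric mean = √(0.6033 × 0.5700) = 0.5864.
HTMT = 0.3583 / 0.5864 = 0.611.

0.611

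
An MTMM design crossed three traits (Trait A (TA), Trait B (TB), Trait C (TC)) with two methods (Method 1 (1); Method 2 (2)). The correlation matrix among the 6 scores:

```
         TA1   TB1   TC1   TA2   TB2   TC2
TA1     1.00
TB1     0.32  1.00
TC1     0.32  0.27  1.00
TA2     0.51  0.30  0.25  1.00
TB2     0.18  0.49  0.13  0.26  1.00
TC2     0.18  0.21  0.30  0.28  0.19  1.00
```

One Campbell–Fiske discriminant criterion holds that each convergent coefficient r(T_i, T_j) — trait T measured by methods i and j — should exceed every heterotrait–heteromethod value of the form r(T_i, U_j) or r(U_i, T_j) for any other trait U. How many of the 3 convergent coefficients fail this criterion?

Each convergent coefficient versus the relevant comparison correlations:
TA (methods 1·2): 0.51 vs {0.18, 0.30, 0.18, 0.25} → pass.
TB (methods 1·2): 0.49 vs {0.30, 0.18, 0.21, 0.13} → pass.
TC (methods 1·2): 0.30 vs {0.25, 0.18, 0.13, 0.21} → pass.
0 of 3 fail.

0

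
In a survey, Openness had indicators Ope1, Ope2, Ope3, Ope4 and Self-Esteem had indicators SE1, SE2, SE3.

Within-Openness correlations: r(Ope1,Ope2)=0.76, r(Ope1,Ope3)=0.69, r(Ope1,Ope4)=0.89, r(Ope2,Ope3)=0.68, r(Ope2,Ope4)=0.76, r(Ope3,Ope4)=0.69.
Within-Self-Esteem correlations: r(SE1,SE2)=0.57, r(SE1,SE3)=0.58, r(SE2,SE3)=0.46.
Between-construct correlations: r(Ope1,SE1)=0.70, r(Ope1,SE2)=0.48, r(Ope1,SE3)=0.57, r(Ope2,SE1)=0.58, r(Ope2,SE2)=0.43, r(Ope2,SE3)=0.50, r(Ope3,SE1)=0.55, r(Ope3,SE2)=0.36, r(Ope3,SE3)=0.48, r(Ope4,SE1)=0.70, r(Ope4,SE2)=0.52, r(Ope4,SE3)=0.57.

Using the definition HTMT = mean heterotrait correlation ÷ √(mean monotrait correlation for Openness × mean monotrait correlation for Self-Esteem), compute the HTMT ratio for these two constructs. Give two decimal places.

Between-construct mean = 6.44/12 = 0.5367.
Mean within-Ope = 4.47/6 = 0.7450; mean within-SE = 1.61/3 = 0.5367.
Geometric mean = √(0.7450 × 0.5367) = 0.6323.
HTMT = 0.5367 / 0.6323 = 0.85.

0.85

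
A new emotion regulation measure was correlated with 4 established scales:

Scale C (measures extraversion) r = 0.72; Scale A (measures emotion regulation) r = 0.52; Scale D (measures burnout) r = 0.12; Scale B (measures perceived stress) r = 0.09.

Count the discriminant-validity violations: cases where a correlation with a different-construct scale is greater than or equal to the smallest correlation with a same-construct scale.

1

Convergent (same construct = emotion regulation): Scale A.
Smallest convergent = 0.52. Discriminant values: 0.72, 0.12, 0.09; count ≥ 0.52 → 1.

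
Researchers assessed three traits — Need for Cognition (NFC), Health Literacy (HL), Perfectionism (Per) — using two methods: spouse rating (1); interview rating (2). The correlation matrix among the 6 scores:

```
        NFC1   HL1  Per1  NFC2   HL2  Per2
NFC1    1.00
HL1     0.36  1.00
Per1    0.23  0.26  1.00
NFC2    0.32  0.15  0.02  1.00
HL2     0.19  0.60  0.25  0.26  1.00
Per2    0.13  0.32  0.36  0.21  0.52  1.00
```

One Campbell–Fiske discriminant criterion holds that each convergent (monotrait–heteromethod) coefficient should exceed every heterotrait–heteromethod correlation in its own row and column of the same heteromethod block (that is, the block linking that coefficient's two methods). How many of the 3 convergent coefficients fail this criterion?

0

Each convergent coefficient versus the relevant comparison correlations:
NFC (methods 1·2): 0.32 vs {0.19, 0.15, 0.13, 0.02} → pass.
HL (methods 1·2): 0.60 vs {0.15, 0.19, 0.32, 0.25} → pass.
Per (methods 1·2): 0.36 vs {0.02, 0.13, 0.25, 0.32} → pass.
0 of 3 fail.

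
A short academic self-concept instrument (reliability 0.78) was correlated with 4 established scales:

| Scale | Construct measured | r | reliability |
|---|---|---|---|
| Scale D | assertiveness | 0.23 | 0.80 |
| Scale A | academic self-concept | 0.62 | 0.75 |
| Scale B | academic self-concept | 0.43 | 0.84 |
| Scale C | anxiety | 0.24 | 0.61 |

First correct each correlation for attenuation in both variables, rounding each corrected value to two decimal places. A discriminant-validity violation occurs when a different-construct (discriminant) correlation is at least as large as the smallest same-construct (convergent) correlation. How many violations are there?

0

Disattenuated r (r / √(r_scale · r_new)):
  Scale D (disc): 0.23 / √(0.80·0.78) = 0.29
  Scale A (conv): 0.62 / √(0.75·0.78) = 0.81
  Scale B (conv): 0.43 / √(0.84·0.78) = 0.53
  Scale C (disc): 0.24 / √(0.61·0.78) = 0.35
Smallest convergent = 0.53. Discriminant values: 0.29, 0.35; count ≥ 0.53 → 0.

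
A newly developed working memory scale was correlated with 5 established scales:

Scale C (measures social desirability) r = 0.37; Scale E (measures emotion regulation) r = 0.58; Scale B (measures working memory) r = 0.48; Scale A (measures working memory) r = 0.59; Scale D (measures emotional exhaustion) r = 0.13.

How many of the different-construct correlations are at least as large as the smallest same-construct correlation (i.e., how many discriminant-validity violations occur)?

1

Convergent (same construct = working memory): Scale B, Scale A.
Smallest convergent = 0.48. Discriminant values: 0.37, 0.58, 0.13; count ≥ 0.48 → 1.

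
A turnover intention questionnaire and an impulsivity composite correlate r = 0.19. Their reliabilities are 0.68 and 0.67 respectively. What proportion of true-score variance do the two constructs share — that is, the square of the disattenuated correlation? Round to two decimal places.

0.08

Disattenuated r = 0.19 / √(0.68 × 0.67) = 0.19 / 0.6750 = 0.2815.
Shared true-score variance = 0.2815² = 0.0792 ≈ 0.08.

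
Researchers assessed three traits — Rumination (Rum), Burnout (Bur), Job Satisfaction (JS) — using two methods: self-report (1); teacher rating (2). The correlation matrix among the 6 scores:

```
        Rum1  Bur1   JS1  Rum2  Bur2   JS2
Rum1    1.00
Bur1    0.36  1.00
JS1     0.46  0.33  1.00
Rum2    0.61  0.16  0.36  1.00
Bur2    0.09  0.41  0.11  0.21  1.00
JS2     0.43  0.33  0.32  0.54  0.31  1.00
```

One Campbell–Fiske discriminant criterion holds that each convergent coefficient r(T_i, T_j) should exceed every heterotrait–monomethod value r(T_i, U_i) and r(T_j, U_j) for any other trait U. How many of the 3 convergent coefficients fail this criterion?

Each convergent coefficient versus the relevant comparison correlations:
Rum (methods 1·2): 0.61 vs {0.36, 0.21, 0.46, 0.54} → pass.
Bur (methods 1·2): 0.41 vs {0.36, 0.21, 0.33, 0.31} → pass.
JS (methods 1·2): 0.32 vs {0.46, 0.54, 0.33, 0.31} → fail.
1 of 3 fail.

1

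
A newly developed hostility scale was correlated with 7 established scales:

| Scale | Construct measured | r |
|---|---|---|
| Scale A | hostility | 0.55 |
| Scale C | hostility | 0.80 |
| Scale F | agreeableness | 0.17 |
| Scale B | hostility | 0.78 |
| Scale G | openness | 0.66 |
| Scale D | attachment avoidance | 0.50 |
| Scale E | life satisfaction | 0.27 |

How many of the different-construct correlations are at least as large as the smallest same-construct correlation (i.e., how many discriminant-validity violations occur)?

Convergent (same construct = hostility): Scale A, Scale C, Scale B.
Smallest convergent = 0.55. Discriminant values: 0.17, 0.66, 0.50, 0.27; count ≥ 0.55 → 1.

1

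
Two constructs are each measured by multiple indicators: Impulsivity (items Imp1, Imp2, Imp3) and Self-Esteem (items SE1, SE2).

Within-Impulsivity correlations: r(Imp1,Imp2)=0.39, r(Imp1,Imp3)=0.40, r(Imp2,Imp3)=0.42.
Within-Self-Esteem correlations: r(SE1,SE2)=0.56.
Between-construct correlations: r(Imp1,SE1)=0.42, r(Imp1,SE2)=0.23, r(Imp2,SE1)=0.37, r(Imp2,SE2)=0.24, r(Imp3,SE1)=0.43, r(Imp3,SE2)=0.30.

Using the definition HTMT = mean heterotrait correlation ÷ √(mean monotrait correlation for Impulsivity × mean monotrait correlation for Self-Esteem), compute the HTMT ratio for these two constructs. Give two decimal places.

Mean heterotrait r = 1.99/6 = 0.3317.
Mean within-Imp = 1.21/3 = 0.4033; mean within-SE = 0.56/1 = 0.5600.
Geometric mean = √(0.4033 × 0.5600) = 0.4752.
HTMT = 0.3317 / 0.4752 = 0.70.

0.70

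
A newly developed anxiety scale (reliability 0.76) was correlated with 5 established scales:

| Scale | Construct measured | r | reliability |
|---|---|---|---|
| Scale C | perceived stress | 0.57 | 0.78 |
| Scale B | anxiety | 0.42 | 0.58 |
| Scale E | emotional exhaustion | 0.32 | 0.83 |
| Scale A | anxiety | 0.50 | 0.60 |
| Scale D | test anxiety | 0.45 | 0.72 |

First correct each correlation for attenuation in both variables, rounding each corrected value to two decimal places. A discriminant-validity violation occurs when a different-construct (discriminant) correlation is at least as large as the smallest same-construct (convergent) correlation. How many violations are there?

1

Disattenuated r (r / √(r_scale · r_new)):
  Scale C (disc): 0.57 / √(0.78·0.76) = 0.74
  Scale B (conv): 0.42 / √(0.58·0.76) = 0.63
  Scale E (disc): 0.32 / √(0.83·0.76) = 0.40
  Scale A (conv): 0.50 / √(0.60·0.76) = 0.74
  Scale D (disc): 0.45 / √(0.72·0.76) = 0.61
Smallest convergent = 0.63. Discriminant values: 0.74, 0.40, 0.61; count ≥ 0.63 → 1.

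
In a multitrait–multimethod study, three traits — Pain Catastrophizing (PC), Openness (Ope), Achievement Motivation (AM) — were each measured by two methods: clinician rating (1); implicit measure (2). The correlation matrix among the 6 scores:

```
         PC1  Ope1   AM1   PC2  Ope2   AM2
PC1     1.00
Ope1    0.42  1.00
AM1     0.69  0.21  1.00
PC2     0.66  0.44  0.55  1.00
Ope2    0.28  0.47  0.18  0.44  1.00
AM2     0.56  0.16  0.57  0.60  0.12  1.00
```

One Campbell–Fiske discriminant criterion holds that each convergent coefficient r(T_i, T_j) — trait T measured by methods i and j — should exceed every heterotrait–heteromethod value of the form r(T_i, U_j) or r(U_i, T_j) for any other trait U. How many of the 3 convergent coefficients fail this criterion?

Checking each validity diagonal entry against its comparison values:
PC (methods 1·2): 0.66 vs {0.28, 0.44, 0.56, 0.55} → pass.
Ope (methods 1·2): 0.47 vs {0.44, 0.28, 0.16, 0.18} → pass.
AM (methods 1·2): 0.57 vs {0.55, 0.56, 0.18, 0.16} → pass.
0 of 3 fail.

0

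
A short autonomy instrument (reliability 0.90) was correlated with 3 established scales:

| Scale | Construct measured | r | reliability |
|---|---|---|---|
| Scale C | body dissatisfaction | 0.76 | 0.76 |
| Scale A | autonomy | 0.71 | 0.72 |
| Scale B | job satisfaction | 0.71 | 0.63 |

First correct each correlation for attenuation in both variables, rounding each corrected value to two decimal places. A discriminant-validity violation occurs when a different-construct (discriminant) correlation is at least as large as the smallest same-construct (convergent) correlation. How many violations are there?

Disattenuated r (r / √(r_scale · r_new)):
  Scale C (disc): 0.76 / √(0.76·0.90) = 0.92
  Scale A (conv): 0.71 / √(0.72·0.90) = 0.88
  Scale B (disc): 0.71 / √(0.63·0.90) = 0.94
Smallest convergent = 0.88. Discriminant values: 0.92, 0.94; count ≥ 0.88 → 2.

2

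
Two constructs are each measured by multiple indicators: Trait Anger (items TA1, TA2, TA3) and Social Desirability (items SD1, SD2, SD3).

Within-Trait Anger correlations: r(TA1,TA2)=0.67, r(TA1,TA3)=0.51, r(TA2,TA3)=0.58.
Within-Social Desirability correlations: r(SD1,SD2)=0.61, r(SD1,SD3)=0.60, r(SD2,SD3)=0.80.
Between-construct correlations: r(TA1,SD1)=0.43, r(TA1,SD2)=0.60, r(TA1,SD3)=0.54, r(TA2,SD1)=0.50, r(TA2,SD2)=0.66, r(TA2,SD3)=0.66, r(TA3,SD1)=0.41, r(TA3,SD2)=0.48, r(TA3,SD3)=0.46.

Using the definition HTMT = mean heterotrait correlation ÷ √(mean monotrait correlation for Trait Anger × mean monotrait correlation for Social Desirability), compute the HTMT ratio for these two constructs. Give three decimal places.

0.840

Mean heterotrait r = 4.74/9 = 0.5267.
Mean within-TA = 1.76/3 = 0.5867; mean within-SD = 2.01/3 = 0.6700.
Geometric mean = √(0.5867 × 0.6700) = 0.6270.
HTMT = 0.5267 / 0.6270 = 0.840.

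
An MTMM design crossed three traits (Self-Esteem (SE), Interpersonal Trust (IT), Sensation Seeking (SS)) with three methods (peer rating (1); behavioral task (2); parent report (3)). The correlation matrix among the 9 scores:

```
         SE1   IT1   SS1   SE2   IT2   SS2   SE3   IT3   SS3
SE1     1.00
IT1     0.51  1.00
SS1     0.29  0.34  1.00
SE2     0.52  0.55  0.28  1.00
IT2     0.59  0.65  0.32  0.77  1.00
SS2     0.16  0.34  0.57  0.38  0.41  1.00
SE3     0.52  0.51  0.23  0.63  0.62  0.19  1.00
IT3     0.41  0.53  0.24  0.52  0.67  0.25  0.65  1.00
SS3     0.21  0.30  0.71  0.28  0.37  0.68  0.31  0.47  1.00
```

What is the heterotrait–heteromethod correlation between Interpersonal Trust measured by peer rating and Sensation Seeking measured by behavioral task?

0.34

Different traits and methods: r(IT1, SS2) = 0.34.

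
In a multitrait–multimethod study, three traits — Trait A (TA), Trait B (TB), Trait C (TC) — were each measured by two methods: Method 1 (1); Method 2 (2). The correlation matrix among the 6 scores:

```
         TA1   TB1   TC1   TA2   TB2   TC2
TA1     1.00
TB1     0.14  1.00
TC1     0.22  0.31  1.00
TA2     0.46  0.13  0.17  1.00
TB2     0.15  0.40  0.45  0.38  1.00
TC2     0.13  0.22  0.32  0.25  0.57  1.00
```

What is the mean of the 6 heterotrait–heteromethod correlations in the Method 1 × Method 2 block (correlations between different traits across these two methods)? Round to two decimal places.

HTHM values (method 1 × method 2): 0.15, 0.13, 0.13, 0.22, 0.17, 0.45; mean = 1.25/6 = 0.21.

0.21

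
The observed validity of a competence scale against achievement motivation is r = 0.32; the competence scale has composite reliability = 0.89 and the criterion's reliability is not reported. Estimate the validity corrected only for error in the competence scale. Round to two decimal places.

0.34

Single correction: r_c = r_obs / √r_xx = 0.32 / √0.89 = 0.32 / 0.9434 ≈ 0.34.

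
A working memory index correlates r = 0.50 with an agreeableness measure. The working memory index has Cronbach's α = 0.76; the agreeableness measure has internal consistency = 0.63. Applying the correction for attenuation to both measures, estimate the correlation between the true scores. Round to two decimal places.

0.72

r_true = r_obs / √(r_xx · r_yy) = 0.50 / √(0.76 × 0.63) = 0.50 / √0.4788 = 0.50 / 0.6920 ≈ 0.72.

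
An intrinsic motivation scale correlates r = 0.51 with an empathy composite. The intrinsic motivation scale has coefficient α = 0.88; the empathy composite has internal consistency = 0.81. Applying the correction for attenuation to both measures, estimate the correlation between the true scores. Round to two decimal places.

0.60

r_true = r_obs / √(r_xx · r_yy) = 0.51 / √(0.88 × 0.81) = 0.51 / √0.7128 = 0.51 / 0.8443 ≈ 0.60.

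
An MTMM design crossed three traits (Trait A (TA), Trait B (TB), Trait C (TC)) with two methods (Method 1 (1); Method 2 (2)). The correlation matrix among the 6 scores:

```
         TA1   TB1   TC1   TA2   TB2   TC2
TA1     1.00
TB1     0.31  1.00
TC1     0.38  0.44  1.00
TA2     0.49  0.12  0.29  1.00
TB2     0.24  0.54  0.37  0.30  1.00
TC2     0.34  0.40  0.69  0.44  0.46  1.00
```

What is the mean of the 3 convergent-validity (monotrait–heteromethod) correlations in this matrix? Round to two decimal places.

0.57

Convergent values: 0.49, 0.54, 0.69; mean = 1.72/3 = 0.57.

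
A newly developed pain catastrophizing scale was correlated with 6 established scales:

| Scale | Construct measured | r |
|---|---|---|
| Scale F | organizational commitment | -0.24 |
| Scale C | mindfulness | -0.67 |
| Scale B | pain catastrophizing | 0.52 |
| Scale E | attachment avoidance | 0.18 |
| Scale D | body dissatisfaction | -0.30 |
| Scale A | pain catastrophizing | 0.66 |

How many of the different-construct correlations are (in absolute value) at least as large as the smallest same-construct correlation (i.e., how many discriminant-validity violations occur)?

Convergent (same construct = pain catastrophizing): Scale B, Scale A.
Smallest convergent = 0.52. Discriminant |r|: 0.24, 0.67, 0.18, 0.30; count ≥ 0.52 → 1.

1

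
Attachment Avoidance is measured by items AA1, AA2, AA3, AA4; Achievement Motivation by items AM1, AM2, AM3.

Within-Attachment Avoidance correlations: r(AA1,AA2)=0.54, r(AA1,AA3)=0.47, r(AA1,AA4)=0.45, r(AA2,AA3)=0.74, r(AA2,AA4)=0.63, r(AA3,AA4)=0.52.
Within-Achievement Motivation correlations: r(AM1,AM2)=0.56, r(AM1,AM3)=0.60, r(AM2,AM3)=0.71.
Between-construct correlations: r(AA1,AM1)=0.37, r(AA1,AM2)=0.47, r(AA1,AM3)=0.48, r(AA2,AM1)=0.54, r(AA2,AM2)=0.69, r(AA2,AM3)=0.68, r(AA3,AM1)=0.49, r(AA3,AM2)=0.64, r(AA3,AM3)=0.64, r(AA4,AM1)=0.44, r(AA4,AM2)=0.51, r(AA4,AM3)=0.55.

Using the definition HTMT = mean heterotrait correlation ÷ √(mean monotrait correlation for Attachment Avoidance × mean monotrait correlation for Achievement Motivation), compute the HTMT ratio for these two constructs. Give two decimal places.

Between-construct mean = 6.50/12 = 0.5417.
Mean within-AA = 3.35/6 = 0.5583; mean within-AM = 1.87/3 = 0.6233.
Geometric mean = √(0.5583 × 0.6233) = 0.5899.
HTMT = 0.5417 / 0.5899 = 0.92.

0.92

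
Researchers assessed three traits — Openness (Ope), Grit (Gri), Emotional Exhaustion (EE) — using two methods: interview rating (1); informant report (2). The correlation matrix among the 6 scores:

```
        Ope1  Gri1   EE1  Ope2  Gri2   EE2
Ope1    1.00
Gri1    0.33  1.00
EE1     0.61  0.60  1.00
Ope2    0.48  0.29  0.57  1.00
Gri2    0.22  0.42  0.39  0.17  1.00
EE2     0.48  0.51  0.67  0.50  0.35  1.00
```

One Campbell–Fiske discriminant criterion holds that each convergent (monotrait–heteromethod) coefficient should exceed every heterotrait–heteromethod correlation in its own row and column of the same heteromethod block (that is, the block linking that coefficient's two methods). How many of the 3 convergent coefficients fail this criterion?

Convergent coefficients and their comparison sets:
Ope (methods 1·2): 0.48 vs {0.22, 0.29, 0.48, 0.57} → fail.
Gri (methods 1·2): 0.42 vs {0.29, 0.22, 0.51, 0.39} → fail.
EE (methods 1·2): 0.67 vs {0.57, 0.48, 0.39, 0.51} → pass.
2 of 3 fail.

2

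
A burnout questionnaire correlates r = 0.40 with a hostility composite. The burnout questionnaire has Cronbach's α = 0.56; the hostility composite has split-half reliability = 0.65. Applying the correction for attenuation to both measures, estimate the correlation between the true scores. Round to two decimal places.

r_true = r_obs / √(r_xx · r_yy) = 0.40 / √(0.56 × 0.65) = 0.40 / √0.3640 = 0.40 / 0.6033 ≈ 0.66.

0.66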